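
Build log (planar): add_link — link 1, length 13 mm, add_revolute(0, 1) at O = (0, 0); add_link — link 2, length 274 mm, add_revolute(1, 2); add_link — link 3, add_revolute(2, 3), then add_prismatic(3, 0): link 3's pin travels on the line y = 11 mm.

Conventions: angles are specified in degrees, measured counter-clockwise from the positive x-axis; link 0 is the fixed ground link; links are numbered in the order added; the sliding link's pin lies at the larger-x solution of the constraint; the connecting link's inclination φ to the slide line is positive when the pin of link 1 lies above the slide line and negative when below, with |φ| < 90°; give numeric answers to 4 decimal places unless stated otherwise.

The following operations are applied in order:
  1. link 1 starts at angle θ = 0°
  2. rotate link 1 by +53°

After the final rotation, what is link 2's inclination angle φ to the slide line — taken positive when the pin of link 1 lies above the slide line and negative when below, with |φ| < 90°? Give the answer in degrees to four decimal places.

geometry: r = 13 mm, L = 274 mm, e = 11 mm; θ starts at 0°
rotate link 1 by +53°: θ ← 0° +53° = 53°
h = r sin θ − e = 10.382262 − 11 = -0.617738
sin φ = h / L = -0.617738 / 274 = -0.00225452
φ = arcsin(-0.00225452) = -0.129175°

-0.1292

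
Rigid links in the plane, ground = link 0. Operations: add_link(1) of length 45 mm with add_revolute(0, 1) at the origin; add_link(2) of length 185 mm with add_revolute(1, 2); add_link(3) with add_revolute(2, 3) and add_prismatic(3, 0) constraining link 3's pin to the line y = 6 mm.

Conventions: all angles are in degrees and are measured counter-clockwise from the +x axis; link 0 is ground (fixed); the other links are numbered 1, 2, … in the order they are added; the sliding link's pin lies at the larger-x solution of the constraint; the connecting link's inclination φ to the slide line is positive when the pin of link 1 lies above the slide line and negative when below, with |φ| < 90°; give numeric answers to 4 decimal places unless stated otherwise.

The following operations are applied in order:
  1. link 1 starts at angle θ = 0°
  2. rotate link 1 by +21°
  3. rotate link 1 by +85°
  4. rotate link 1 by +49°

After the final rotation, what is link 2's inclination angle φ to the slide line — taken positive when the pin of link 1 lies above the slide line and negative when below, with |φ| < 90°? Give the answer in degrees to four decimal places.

geometry: r = 45 mm, L = 185 mm, e = 6 mm; θ starts at 0°
rotate link 1 by +21°: θ ← 0° +21° = 21°
rotate link 1 by +85°: θ ← 21° +85° = 106°
rotate link 1 by +49°: θ ← 106° +49° = 155°
h = r sin θ − e = 19.017822 − 6 = 13.017822
sin φ = h / L = 13.017822 / 185 = 0.07036660
φ = arcsin(0.07036660) = 4.035044°

4.0350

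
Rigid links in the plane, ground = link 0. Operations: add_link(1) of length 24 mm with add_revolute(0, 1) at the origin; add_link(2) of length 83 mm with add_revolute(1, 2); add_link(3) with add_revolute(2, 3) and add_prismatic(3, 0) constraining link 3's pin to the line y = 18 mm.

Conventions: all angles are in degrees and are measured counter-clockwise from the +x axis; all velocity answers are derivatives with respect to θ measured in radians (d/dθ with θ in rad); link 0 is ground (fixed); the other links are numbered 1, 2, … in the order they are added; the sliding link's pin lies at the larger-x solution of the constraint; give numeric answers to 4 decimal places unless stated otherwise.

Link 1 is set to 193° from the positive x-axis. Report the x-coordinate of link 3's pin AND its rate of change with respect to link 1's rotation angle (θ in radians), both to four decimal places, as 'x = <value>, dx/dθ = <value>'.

geometry: r = 24 mm, L = 83 mm, e = 18 mm
crank pin P = (r cos θ, r sin θ) = (-23.384882, -5.398825)
h = r sin θ − e = -5.398825 − 18 = -23.398825
x = r cos θ + √(L² − h²) = -23.384882 + 79.633504 = 56.248623
dx/dθ = −r sin θ − h·r cos θ/√(L² − h²) (θ in radians; h = -23.398825) = -1.472388

x = 56.2486, dx/dθ = -1.4724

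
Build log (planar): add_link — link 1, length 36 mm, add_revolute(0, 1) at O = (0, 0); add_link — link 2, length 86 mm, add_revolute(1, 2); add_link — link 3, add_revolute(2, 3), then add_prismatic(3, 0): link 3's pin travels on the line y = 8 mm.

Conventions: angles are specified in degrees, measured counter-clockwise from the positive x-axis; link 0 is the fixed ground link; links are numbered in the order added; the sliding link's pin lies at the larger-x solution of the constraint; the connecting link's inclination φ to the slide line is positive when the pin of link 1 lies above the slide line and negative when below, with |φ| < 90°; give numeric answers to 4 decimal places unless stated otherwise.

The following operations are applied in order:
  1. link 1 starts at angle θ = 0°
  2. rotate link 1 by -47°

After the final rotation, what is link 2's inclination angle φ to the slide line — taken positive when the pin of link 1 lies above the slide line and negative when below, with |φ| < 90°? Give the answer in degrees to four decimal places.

geometry: r = 36 mm, L = 86 mm, e = 8 mm; θ starts at 0°
rotate link 1 by -47°: θ ← 0° -47° = -47°
h = r sin θ − e = -26.328733 − 8 = -34.328733
sin φ = h / L = -34.328733 / 86 = -0.39917132
φ = arcsin(-0.39917132) = -23.526384°

-23.5264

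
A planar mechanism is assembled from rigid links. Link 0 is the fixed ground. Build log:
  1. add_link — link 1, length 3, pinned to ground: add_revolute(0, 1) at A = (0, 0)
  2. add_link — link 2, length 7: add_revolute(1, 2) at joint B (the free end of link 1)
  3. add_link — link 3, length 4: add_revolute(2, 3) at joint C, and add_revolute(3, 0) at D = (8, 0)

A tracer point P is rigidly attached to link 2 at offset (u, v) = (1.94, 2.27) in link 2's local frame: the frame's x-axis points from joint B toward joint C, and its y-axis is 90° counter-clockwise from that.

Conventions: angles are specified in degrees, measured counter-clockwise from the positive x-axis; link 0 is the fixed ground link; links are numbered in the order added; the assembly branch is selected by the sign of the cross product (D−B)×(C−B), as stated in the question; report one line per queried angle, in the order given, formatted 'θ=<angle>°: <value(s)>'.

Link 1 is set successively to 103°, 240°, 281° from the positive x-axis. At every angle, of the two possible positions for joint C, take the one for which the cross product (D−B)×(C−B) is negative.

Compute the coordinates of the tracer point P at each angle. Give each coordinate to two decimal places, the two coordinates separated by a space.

A=(0,0), D=(8.00,0)
θ=103°: B = A + 3.00·(cos103°, sin103°) = (-0.6749, 2.9231)
θ=103°: |BD| = 9.1541
θ=103°: circle(B,7.00) ∩ circle(D,4.00): a=6.3795, h=2.8813
θ=103°:   candidates: C₊=(6.2907,3.6164) cross=26.375; C₋=(4.4506,-1.8444) cross=-26.375
θ=103°:   branch - wants cross < 0 → take C=(4.4506,-1.8444) (cross=-26.375)
θ=103°: ex = (C−B)/|BC| = (0.7322,-0.6811); ey = (0.6811,0.7322)
θ=103°: P = B + 1.94·ex + 2.27·ey = (2.2917,3.2639)
θ=240°: B = A + 3.00·(cos240°, sin240°) = (-1.5000, -2.5981)
θ=240°: |BD| = 9.8489
θ=240°: circle(B,7.00) ∩ circle(D,4.00): a=6.5998, h=2.3331
θ=240°:   candidates: C₊=(4.2505,1.3933) cross=22.978; C₋=(5.4814,-3.1075) cross=-22.978
θ=240°:   branch - wants cross < 0 → take C=(5.4814,-3.1075) (cross=-22.978)
θ=240°: ex = (C−B)/|BC| = (0.9973,-0.0728); ey = (0.0728,0.9973)
θ=240°: P = B + 1.94·ex + 2.27·ey = (0.6001,-0.4753)
θ=281°: B = A + 3.00·(cos281°, sin281°) = (0.5724, -2.9449)
θ=281°: |BD| = 7.9901
θ=281°: circle(B,7.00) ∩ circle(D,4.00): a=6.0601, h=3.5036
θ=281°:   candidates: C₊=(4.9146,2.5456) cross=27.994; C₋=(7.4972,-3.9683) cross=-27.994
θ=281°:   branch - wants cross < 0 → take C=(7.4972,-3.9683) (cross=-27.994)
θ=281°: ex = (C−B)/|BC| = (0.9893,-0.1462); ey = (0.1462,0.9893)
θ=281°: P = B + 1.94·ex + 2.27·ey = (2.8235,-0.9829)

θ=103°: 2.29 3.26
θ=240°: 0.60 -0.48
θ=281°: 2.82 -0.98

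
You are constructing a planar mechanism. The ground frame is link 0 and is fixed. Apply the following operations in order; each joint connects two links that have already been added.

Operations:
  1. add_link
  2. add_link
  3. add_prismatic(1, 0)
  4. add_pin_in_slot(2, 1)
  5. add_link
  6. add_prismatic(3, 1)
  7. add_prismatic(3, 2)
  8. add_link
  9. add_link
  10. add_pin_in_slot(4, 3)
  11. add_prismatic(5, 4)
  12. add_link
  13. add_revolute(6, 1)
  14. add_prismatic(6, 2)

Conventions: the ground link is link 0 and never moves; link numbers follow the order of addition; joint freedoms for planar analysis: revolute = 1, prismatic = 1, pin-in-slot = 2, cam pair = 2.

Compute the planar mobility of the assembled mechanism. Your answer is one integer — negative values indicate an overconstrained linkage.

L=1 J1=0 J2=0
add link → L=2 J1=0 J2=0
add link → L=3 J1=0 J2=0
P@1,0 dof=1 J1 → L=3 J1=1 J2=0
PS@2,1 dof=2 J2 → L=3 J1=1 J2=1
add link → L=4 J1=1 J2=1
P@3,1 dof=1 J1 → L=4 J1=2 J2=1
P@3,2 dof=1 J1 → L=4 J1=3 J2=1
add link → L=5 J1=3 J2=1
add link → L=6 J1=3 J2=1
PS@4,3 dof=2 J2 → L=6 J1=3 J2=2
P@5,4 dof=1 J1 → L=6 J1=4 J2=2
add link → L=7 J1=4 J2=2
R@6,1 dof=1 J1 → L=7 J1=5 J2=2
P@6,2 dof=1 J1 → L=7 J1=6 J2=2
M=3(L−1)−2J1−J2=3·6−2·6−2=4

M = 4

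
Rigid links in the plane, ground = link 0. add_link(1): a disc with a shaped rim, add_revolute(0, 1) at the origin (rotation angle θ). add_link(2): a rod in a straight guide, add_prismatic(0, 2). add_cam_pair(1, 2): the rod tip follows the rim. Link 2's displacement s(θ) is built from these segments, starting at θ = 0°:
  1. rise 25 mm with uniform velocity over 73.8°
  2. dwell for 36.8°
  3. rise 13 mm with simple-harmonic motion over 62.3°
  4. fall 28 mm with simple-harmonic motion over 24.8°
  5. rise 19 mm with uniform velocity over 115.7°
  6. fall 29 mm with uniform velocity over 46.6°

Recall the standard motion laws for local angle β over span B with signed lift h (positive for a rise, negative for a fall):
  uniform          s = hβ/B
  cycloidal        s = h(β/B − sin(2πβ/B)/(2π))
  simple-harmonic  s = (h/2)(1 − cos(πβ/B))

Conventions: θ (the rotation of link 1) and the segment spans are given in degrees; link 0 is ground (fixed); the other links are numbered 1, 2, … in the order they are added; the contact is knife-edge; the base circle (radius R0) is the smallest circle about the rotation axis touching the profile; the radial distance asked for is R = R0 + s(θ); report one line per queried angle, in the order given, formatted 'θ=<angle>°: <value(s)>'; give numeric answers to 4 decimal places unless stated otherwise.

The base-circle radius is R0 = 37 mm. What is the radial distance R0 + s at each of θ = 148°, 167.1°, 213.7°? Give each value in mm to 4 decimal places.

segment 1 (0° to 73.8°, uniform, h = 25) is passed completely: s = 0.0000 + (25) = 25.0000
segment 2 (73.8° to 110.6°, dwell): s unchanged at 25.0000
θ = 148° falls in segment 3 (110.6° to 172.9°, simple-harmonic, h = 13): β = 148 − 110.6 = 37.4°, B = 62.3°; Δs = 13/2·(1 − cos(π·0.6003)) = 8.5148; s = 25.0000 + 8.5148 = 33.5148
θ = 167.1° falls in segment 3 (110.6° to 172.9°, simple-harmonic, h = 13): β = 167.1 − 110.6 = 56.5°, B = 62.3°; Δs = 13/2·(1 − cos(π·0.9069)) = 12.7240; s = 25.0000 + 12.7240 = 37.7240
segment 3 (110.6° to 172.9°, simple-harmonic, h = 13) is passed completely: s = 25.0000 + (13) = 38.0000
segment 4 (172.9° to 197.7°, simple-harmonic, h = -28) is passed completely: s = 38.0000 + (-28) = 10.0000
θ = 213.7° falls in segment 5 (197.7° to 313.4°, uniform, h = 19): β = 213.7 − 197.7 = 16°, B = 115.7°; Δs = 19·16/115.7 = 2.6275; s = 10.0000 + 2.6275 = 12.6275
θ=148°: R = R0 + s = 37 + 33.5148 = 70.5148
θ=167.1°: R = R0 + s = 37 + 37.7240 = 74.7240
θ=213.7°: R = R0 + s = 37 + 12.6275 = 49.6275

θ=148°: 70.5148
θ=167.1°: 74.7240
θ=213.7°: 49.6275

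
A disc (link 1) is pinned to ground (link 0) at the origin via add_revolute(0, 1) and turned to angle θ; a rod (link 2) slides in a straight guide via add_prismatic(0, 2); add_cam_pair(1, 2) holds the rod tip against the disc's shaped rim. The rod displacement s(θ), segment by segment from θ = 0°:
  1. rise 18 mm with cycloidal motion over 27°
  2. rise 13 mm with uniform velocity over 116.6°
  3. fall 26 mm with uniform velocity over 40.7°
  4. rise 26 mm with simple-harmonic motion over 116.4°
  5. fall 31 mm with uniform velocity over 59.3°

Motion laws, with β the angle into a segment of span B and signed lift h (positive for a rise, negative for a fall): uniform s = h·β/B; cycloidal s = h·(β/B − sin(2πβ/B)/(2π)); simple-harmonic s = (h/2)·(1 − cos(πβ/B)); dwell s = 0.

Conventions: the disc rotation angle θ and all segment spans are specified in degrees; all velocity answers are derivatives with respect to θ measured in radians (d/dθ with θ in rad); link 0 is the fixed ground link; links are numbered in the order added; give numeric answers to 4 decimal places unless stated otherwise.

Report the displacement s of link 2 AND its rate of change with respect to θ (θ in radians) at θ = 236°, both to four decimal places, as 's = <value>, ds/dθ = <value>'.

segment 1 (0° to 27°, cycloidal, h = 18) is passed completely: s = 0.0000 + (18) = 18.0000
segment 2 (27° to 143.6°, uniform, h = 13) is passed completely: s = 18.0000 + (13) = 31.0000
segment 3 (143.6° to 184.3°, uniform, h = -26) is passed completely: s = 31.0000 + (-26) = 5.0000
θ = 236° falls in segment 4 (184.3° to 300.7°, simple-harmonic, h = 26): β = 236 − 184.3 = 51.7°, B = 116.4°; Δs = 26/2·(1 − cos(π·0.4442)) = 10.7311; s = 5.0000 + 10.7311 = 15.7311
velocity in seg [184.3°–300.7°] (simple-harmonic), θ in radians: β = 51.7° = 0.9023 rad, B = 116.4° = 2.0316 rad; ds/dθ = (πh/(2B)) sin(πβ/B) = (π·26/(2·2.0316)) sin(π·0.4442) = 19.794533 mm/rad

s = 15.7311, ds/dθ = 19.7945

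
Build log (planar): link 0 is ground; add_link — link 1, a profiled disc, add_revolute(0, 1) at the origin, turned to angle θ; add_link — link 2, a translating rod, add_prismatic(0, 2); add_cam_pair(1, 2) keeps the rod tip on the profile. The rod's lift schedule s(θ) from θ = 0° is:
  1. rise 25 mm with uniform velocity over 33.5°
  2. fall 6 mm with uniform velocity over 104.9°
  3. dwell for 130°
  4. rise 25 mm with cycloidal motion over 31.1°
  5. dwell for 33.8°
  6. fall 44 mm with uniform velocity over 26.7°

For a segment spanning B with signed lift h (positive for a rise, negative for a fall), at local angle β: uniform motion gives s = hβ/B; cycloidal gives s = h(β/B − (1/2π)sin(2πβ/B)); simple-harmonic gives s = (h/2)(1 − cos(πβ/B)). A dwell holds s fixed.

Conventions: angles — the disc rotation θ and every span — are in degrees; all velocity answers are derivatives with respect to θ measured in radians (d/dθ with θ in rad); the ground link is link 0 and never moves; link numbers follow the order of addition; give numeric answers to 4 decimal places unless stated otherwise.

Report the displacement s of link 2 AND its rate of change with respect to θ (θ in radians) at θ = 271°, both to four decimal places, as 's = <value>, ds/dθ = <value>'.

seg 1 [0°–33.5°] uniform, h=25: full span → s += 25 → s = 25.0000
seg 2 [33.5°–138.4°] uniform, h=-6: full span → s += -6 → s = 19.0000
seg 3 [138.4°–268.4°] dwell: s stays 19.0000
seg 4 [268.4°–299.5°] cycloidal, h=25: θ=271° here. β=2.6, B=31.1. 25·(0.0836 − sin(2π·0.0836)/(2π)) = 0.0948 → s = 19.0948
velocity in seg [268.4°–299.5°] (cycloidal), θ in radians: β = 2.6° = 0.0454 rad, B = 31.1° = 0.5428 rad; ds/dθ = (h/B)(1 − cos(2πβ/B)) = (25/0.5428)(1 − cos(2π·0.0836)) = 6.209390 mm/rad

s = 19.0948, ds/dθ = 6.2094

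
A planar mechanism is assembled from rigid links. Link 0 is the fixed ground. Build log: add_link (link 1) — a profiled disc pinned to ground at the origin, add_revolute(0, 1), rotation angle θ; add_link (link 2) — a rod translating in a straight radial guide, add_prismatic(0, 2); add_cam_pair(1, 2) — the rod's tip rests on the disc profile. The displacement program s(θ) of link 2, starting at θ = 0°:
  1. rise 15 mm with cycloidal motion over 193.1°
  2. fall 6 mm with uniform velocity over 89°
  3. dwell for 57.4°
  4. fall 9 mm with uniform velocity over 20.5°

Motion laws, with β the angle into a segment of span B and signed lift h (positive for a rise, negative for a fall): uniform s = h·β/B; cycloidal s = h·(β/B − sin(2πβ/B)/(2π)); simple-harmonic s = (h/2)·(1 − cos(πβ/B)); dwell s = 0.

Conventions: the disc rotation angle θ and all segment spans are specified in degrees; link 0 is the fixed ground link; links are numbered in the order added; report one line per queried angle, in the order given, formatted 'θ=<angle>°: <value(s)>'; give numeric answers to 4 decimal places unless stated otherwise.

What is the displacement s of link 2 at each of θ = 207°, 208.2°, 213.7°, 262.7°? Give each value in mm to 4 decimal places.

seg 1 [0°–193.1°] cycloidal, h=15: full span → s += 15 → s = 15.0000
seg 2 [193.1°–282.1°] uniform, h=-6: θ=207° here. β=13.9, B=89. -6·13.9/89 = -0.9371 → s = 14.0629
seg 2 [193.1°–282.1°] uniform, h=-6: θ=208.2° here. β=15.1, B=89. -6·15.1/89 = -1.0180 → s = 13.9820
seg 2 [193.1°–282.1°] uniform, h=-6: θ=213.7° here. β=20.6, B=89. -6·20.6/89 = -1.3888 → s = 13.6112
seg 2 [193.1°–282.1°] uniform, h=-6: θ=262.7° here. β=69.6, B=89. -6·69.6/89 = -4.6921 → s = 10.3079

θ=207°: 14.0629
θ=208.2°: 13.9820
θ=213.7°: 13.6112
θ=262.7°: 10.3079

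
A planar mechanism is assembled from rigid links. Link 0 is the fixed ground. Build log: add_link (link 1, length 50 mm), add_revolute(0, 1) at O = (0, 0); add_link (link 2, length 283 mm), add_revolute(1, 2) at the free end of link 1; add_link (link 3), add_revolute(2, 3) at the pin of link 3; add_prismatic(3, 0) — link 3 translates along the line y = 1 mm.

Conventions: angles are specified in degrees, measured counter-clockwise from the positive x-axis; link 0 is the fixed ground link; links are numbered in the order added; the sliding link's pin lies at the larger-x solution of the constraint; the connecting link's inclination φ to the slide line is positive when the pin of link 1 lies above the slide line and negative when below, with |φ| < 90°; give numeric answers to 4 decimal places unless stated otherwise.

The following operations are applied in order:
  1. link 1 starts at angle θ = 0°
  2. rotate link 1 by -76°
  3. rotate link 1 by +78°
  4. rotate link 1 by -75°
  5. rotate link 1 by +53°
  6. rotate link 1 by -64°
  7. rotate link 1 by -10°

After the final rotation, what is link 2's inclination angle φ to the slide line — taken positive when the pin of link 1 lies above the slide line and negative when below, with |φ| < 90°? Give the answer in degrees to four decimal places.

geometry: r = 50 mm, L = 283 mm, e = 1 mm; θ starts at 0°
rotate link 1 by -76°: θ ← 0° -76° = -76°
rotate link 1 by +78°: θ ← -76° +78° = 2°
rotate link 1 by -75°: θ ← 2° -75° = -73°
rotate link 1 by +53°: θ ← -73° +53° = -20°
rotate link 1 by -64°: θ ← -20° -64° = -84°
rotate link 1 by -10°: θ ← -84° -10° = -94°
h = r sin θ − e = -49.878203 − 1 = -50.878203
sin φ = h / L = -50.878203 / 283 = -0.17978163
φ = arcsin(-0.17978163) = -10.357041°

-10.3570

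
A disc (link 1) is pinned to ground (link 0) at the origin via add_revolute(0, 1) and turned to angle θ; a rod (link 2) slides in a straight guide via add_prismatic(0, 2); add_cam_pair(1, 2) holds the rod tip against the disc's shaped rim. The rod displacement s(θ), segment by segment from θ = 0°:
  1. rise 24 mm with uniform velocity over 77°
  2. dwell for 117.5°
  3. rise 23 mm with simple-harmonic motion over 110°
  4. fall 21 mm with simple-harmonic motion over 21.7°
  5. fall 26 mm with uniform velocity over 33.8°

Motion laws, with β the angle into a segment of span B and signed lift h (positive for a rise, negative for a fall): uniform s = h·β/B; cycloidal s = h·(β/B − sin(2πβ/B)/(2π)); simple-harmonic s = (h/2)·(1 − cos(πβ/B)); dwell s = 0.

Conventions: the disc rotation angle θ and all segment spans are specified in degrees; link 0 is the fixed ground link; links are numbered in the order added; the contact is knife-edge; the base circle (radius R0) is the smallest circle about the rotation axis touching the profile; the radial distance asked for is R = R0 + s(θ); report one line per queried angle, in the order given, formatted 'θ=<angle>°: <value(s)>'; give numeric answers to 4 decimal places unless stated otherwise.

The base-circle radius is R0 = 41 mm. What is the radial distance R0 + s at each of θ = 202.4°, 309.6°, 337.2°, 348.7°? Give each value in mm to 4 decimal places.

segment 1 (0° to 77°, uniform, h = 24) is passed completely: s = 0.0000 + (24) = 24.0000
segment 2 (77° to 194.5°, dwell): s unchanged at 24.0000
θ = 202.4° falls in segment 3 (194.5° to 304.5°, simple-harmonic, h = 23): β = 202.4 − 194.5 = 7.9°, B = 110°; Δs = 23/2·(1 − cos(π·0.0718)) = 0.2915; s = 24.0000 + 0.2915 = 24.2915
segment 3 (194.5° to 304.5°, simple-harmonic, h = 23) is passed completely: s = 24.0000 + (23) = 47.0000
θ = 309.6° falls in segment 4 (304.5° to 326.2°, simple-harmonic, h = -21): β = 309.6 − 304.5 = 5.1°, B = 21.7°; Δs = -21/2·(1 − cos(π·0.2350)) = -2.7344; s = 47.0000 − 2.7344 = 44.2656
segment 4 (304.5° to 326.2°, simple-harmonic, h = -21) is passed completely: s = 47.0000 + (-21) = 26.0000
θ = 337.2° falls in segment 5 (326.2° to 360°, uniform, h = -26): β = 337.2 − 326.2 = 11°, B = 33.8°; Δs = -26·11/33.8 = -8.4615; s = 26.0000 − 8.4615 = 17.5385
θ = 348.7° falls in segment 5 (326.2° to 360°, uniform, h = -26): β = 348.7 − 326.2 = 22.5°, B = 33.8°; Δs = -26·22.5/33.8 = -17.3077; s = 26.0000 − 17.3077 = 8.6923
θ=202.4°: R = R0 + s = 41 + 24.2915 = 65.2915
θ=309.6°: R = R0 + s = 41 + 44.2656 = 85.2656
θ=337.2°: R = R0 + s = 41 + 17.5385 = 58.5385
θ=348.7°: R = R0 + s = 41 + 8.6923 = 49.6923

θ=202.4°: 65.2915
θ=309.6°: 85.2656
θ=337.2°: 58.5385
θ=348.7°: 49.6923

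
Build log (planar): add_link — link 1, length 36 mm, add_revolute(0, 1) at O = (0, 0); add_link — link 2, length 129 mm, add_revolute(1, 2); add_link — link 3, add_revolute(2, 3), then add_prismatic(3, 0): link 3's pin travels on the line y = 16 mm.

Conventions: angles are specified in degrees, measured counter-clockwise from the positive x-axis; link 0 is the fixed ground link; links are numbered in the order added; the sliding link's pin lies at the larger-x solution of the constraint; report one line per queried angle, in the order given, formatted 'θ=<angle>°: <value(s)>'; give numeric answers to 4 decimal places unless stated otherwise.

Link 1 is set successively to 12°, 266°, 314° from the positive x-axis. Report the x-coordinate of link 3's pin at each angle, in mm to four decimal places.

geometry: r = 36 mm, L = 129 mm, e = 16 mm
θ=12°: crank pin P = (r cos θ, r sin θ) = (35.213314, 7.484821)
θ=12°: h = r sin θ − e = 7.484821 − 16 = -8.515179
θ=12°: x = r cos θ + √(L² − h²) = 35.213314 + 128.718653 = 163.931967
θ=266°: crank pin P = (r cos θ, r sin θ) = (-2.511233, -35.912306)
θ=266°: h = r sin θ − e = -35.912306 − 16 = -51.912306
θ=266°: x = r cos θ + √(L² − h²) = -2.511233 + 118.093660 = 115.582427
θ=314°: crank pin P = (r cos θ, r sin θ) = (25.007701, -25.896233)
θ=314°: h = r sin θ − e = -25.896233 − 16 = -41.896233
θ=314°: x = r cos θ + √(L² − h²) = 25.007701 + 122.006990 = 147.014692

θ=12°: 163.9320
θ=266°: 115.5824
θ=314°: 147.0147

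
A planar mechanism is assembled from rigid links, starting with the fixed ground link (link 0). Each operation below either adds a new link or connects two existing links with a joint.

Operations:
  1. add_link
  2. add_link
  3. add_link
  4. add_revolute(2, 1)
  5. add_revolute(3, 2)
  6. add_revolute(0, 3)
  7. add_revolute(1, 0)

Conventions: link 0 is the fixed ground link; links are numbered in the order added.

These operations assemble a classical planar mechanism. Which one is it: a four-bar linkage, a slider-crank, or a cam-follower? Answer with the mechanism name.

links: 4 (incl. ground); joints: 4 revolute, 0 prismatic, 0 higher (cam) pair, forming one closed loop
4 links in a single 4R loop → four-bar linkage

four-bar linkage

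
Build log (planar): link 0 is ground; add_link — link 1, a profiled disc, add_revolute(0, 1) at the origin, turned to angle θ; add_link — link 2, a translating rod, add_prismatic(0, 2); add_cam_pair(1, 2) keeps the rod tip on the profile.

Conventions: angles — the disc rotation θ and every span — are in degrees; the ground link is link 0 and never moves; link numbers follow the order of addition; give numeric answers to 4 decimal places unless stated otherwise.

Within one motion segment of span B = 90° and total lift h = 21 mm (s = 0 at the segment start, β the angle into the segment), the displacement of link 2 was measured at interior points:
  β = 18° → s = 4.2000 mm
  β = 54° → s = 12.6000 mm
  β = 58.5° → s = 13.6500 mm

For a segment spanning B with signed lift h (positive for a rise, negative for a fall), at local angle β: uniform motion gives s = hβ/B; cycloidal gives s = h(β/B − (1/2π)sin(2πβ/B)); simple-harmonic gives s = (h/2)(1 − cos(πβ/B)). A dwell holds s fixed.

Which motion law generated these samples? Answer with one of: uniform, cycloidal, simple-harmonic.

candidates at β/B = r: uniform s = h·r (linear in β); cycloidal s = h·(r − sin(2πr)/(2π)); simple-harmonic s = (h/2)(1 − cos(πr))
β=18°: printed 4.2000 | uniform 4.2000, cycloidal 1.0213, simple-harmonic 2.0053
β=54°: printed 12.6000 | uniform 12.6000, cycloidal 14.5645, simple-harmonic 13.7447
β=58.5°: printed 13.6500 | uniform 13.6500, cycloidal 16.3539, simple-harmonic 15.2669
only one law matches every sample → uniform

uniform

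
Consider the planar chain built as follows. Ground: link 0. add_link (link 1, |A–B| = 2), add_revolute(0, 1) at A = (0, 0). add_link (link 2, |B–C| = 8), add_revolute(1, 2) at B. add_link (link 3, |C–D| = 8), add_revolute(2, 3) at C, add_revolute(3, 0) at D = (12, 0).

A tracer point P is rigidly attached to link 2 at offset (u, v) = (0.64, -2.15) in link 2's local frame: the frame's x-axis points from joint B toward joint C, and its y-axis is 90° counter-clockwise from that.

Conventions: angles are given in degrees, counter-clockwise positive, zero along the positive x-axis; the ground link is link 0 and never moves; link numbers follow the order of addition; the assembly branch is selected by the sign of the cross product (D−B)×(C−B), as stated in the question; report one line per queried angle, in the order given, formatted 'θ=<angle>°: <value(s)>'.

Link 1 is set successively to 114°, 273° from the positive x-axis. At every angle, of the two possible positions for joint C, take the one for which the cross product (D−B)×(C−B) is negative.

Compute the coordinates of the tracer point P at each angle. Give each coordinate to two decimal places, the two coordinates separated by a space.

A=(0,0), D=(12.00,0)
θ=114°: B = A + 2.00·(cos114°, sin114°) = (-0.8135, 1.8271)
θ=114°: |BD| = 12.9431
θ=114°: circle(B,8.00) ∩ circle(D,8.00): a=6.4715, h=4.7031
θ=114°:   candidates: C₊=(6.2572,5.5696) cross=60.873; C₋=(4.9294,-3.7425) cross=-60.873
θ=114°:   branch - wants cross < 0 → take C=(4.9294,-3.7425) (cross=-60.873)
θ=114°: ex = (C−B)/|BC| = (0.7179,-0.6962); ey = (0.6962,0.7179)
θ=114°: P = B + 0.64·ex + -2.15·ey = (-1.8509,-0.1619)
θ=273°: B = A + 2.00·(cos273°, sin273°) = (0.1047, -1.9973)
θ=273°: |BD| = 12.0618
θ=273°: circle(B,8.00) ∩ circle(D,8.00): a=6.0309, h=5.2562
θ=273°:   candidates: C₊=(5.1820,4.1850) cross=63.400; C₋=(6.9227,-6.1823) cross=-63.400
θ=273°:   branch - wants cross < 0 → take C=(6.9227,-6.1823) (cross=-63.400)
θ=273°: ex = (C−B)/|BC| = (0.8523,-0.5231); ey = (0.5231,0.8523)
θ=273°: P = B + 0.64·ex + -2.15·ey = (-0.4746,-4.1644)

θ=114°: -1.85 -0.16
θ=273°: -0.47 -4.16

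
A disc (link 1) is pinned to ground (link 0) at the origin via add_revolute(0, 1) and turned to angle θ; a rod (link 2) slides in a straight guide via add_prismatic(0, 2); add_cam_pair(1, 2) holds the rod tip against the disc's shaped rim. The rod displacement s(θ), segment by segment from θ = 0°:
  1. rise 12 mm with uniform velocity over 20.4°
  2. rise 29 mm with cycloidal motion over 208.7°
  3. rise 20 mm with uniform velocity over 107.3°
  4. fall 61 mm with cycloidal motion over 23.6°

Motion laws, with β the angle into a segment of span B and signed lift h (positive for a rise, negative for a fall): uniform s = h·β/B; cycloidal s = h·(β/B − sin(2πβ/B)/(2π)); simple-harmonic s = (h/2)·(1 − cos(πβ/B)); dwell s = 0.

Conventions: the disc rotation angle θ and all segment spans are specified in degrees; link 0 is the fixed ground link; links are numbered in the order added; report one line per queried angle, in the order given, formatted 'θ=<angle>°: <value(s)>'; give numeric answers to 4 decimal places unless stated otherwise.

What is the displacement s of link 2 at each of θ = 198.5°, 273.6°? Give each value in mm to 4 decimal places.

segment 1 (0° to 20.4°, uniform, h = 12) is passed completely: s = 0.0000 + (12) = 12.0000
θ = 198.5° falls in segment 2 (20.4° to 229.1°, cycloidal, h = 29): β = 198.5 − 20.4 = 178.1°, B = 208.7°; Δs = 29·(0.8534 − sin(2π·0.8534)/(2π)) = 28.4236; s = 12.0000 + 28.4236 = 40.4236
segment 2 (20.4° to 229.1°, cycloidal, h = 29) is passed completely: s = 12.0000 + (29) = 41.0000
θ = 273.6° falls in segment 3 (229.1° to 336.4°, uniform, h = 20): β = 273.6 − 229.1 = 44.5°, B = 107.3°; Δs = 20·44.5/107.3 = 8.2945; s = 41.0000 + 8.2945 = 49.2945

θ=198.5°: 40.4236
θ=273.6°: 49.2945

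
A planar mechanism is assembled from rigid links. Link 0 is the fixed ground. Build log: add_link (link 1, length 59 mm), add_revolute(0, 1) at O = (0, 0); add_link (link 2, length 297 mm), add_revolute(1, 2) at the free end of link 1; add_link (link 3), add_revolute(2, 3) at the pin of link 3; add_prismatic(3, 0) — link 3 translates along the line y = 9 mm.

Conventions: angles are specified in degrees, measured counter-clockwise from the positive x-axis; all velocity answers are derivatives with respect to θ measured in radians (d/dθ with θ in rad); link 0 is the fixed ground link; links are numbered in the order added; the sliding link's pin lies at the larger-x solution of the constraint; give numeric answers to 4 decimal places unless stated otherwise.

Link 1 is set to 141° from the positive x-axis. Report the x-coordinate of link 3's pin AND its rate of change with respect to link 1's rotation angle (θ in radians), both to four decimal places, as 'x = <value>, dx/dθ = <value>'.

geometry: r = 59 mm, L = 297 mm, e = 9 mm
crank pin P = (r cos θ, r sin θ) = (-45.851612, 37.129903)
h = r sin θ − e = 37.129903 − 9 = 28.129903
x = r cos θ + √(L² − h²) = -45.851612 + 295.664859 = 249.813247
dx/dθ = −r sin θ − h·r cos θ/√(L² − h²) (θ in radians; h = 28.129903) = -32.767527

x = 249.8132, dx/dθ = -32.7675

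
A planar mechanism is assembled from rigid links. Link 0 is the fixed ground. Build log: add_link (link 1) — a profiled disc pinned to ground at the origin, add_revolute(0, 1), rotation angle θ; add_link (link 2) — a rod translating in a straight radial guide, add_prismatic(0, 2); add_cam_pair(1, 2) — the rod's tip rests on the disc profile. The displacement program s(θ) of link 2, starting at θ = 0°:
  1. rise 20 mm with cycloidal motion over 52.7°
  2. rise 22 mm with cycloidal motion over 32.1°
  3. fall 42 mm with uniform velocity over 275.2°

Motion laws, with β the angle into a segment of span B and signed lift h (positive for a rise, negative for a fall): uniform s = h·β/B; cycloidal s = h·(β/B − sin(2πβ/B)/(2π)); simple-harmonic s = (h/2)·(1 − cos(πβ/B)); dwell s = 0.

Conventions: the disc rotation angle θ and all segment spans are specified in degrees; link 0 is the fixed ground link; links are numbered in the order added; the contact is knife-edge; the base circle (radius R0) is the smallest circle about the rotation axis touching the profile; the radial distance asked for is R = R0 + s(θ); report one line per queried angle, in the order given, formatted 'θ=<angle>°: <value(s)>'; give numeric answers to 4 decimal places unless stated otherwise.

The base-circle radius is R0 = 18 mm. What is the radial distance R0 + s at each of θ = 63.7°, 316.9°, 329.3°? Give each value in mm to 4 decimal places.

seg 1 [0°–52.7°] cycloidal, h=20: full span → s += 20 → s = 20.0000
seg 2 [52.7°–84.8°] cycloidal, h=22: θ=63.7° here. β=11, B=32.1. 22·(0.3427 − sin(2π·0.3427)/(2π)) = 4.6146 → s = 24.6146
seg 2 [52.7°–84.8°] cycloidal, h=22: full span → s += 22 → s = 42.0000
seg 3 [84.8°–360°] uniform, h=-42: θ=316.9° here. β=232.1, B=275.2. -42·232.1/275.2 = -35.4222 → s = 6.5778
seg 3 [84.8°–360°] uniform, h=-42: θ=329.3° here. β=244.5, B=275.2. -42·244.5/275.2 = -37.3147 → s = 4.6853
θ=63.7°: R = R0 + s = 18 + 24.6146 = 42.6146
θ=316.9°: R = R0 + s = 18 + 6.5778 = 24.5778
θ=329.3°: R = R0 + s = 18 + 4.6853 = 22.6853

θ=63.7°: 42.6146
θ=316.9°: 24.5778
θ=329.3°: 22.6853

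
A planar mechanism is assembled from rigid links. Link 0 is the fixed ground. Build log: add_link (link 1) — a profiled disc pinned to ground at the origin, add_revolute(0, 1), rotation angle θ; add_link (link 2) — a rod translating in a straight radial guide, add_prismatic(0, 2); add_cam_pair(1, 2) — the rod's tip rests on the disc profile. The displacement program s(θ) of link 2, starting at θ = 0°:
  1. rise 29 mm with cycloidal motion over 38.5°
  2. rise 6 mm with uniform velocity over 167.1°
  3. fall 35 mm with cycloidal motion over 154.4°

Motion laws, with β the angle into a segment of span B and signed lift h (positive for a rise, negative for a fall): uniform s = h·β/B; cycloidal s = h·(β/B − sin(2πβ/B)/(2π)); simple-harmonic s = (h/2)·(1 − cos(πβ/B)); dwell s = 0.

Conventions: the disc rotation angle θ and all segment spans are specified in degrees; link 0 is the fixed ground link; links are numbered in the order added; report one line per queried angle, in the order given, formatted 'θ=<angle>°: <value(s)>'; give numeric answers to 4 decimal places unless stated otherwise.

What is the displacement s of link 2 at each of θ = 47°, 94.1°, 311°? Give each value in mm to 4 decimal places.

seg 1 [0°–38.5°] cycloidal, h=29: full span → s += 29 → s = 29.0000
seg 2 [38.5°–205.6°] uniform, h=6: θ=47° here. β=8.5, B=167.1. 6·8.5/167.1 = 0.3052 → s = 29.3052
seg 2 [38.5°–205.6°] uniform, h=6: θ=94.1° here. β=55.6, B=167.1. 6·55.6/167.1 = 1.9964 → s = 30.9964
seg 2 [38.5°–205.6°] uniform, h=6: full span → s += 6 → s = 35.0000
seg 3 [205.6°–360°] cycloidal, h=-35: θ=311° here. β=105.4, B=154.4. -35·(0.6826 − sin(2π·0.6826)/(2π)) = -28.9714 → s = 6.0286

θ=47°: 29.3052
θ=94.1°: 30.9964
θ=311°: 6.0286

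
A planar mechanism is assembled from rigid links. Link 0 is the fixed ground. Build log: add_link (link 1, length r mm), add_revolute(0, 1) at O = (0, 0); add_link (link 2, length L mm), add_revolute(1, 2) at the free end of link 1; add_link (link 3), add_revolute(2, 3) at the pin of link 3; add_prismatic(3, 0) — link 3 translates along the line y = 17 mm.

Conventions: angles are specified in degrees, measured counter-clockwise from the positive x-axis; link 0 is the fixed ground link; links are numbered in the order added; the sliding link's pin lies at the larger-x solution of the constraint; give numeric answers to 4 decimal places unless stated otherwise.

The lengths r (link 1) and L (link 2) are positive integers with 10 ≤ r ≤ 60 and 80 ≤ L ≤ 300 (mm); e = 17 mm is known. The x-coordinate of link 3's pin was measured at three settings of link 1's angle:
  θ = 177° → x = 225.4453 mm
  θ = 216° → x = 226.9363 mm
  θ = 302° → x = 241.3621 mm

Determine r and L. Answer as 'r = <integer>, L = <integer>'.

constraint per measurement: (x − r cos θ)² + (r sin θ − e)² = L²
subtracting the θ₁ and θ₂ equations cancels the r² and L² terms:
r = (x₁² − x₂²) / (2[(x₁cos θ₁ + e sin θ₁) − (x₂cos θ₂ + e sin θ₂)]) = 11.0001 → r = 11
L² = (x₁ − r cos θ₁)² + (r sin θ₁ − e)² = 56169.0090 → L = 237.0000 → L = 237
check at θ₃=302°: x = 241.3621 (printed 241.3621) ✓

r = 11, L = 237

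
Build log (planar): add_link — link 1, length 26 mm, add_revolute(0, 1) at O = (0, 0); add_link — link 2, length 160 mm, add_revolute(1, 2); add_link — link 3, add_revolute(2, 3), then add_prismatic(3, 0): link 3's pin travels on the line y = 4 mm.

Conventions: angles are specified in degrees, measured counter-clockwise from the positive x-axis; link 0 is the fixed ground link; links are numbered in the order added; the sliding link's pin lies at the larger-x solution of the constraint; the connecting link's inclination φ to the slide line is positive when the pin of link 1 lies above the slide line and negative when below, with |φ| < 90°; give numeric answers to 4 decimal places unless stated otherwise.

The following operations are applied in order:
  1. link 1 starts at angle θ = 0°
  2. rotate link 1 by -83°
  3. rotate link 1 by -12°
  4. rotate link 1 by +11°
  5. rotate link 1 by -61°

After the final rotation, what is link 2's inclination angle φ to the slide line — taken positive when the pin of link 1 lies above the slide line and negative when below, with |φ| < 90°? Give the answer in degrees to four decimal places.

geometry: r = 26 mm, L = 160 mm, e = 4 mm; θ starts at 0°
rotate link 1 by -83°: θ ← 0° -83° = -83°
rotate link 1 by -12°: θ ← -83° -12° = -95°
rotate link 1 by +11°: θ ← -95° +11° = -84°
rotate link 1 by -61°: θ ← -84° -61° = -145°
h = r sin θ − e = -14.912987 − 4 = -18.912987
sin φ = h / L = -18.912987 / 160 = -0.11820617
φ = arcsin(-0.11820617) = -6.788587°

-6.7886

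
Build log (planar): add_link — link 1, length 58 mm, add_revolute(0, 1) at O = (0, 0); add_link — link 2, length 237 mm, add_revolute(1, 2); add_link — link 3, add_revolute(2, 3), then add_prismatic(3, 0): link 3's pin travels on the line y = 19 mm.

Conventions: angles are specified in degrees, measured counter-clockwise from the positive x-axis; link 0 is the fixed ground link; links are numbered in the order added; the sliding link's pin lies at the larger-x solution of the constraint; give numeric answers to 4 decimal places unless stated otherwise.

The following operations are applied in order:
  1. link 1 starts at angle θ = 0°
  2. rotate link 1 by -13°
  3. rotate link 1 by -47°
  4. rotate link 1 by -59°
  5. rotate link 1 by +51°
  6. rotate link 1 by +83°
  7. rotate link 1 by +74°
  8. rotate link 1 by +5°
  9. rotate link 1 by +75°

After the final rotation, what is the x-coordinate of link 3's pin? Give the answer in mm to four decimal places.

geometry: r = 58 mm, L = 237 mm, e = 19 mm; θ starts at 0°
rotate link 1 by -13°: θ ← 0° -13° = -13°
rotate link 1 by -47°: θ ← -13° -47° = -60°
rotate link 1 by -59°: θ ← -60° -59° = -119°
rotate link 1 by +51°: θ ← -119° +51° = -68°
rotate link 1 by +83°: θ ← -68° +83° = 15°
rotate link 1 by +74°: θ ← 15° +74° = 89°
rotate link 1 by +5°: θ ← 89° +5° = 94°
rotate link 1 by +75°: θ ← 94° +75° = 169°
crank pin P = (r cos θ, r sin θ) = (-56.934377, 11.066922)
h = r sin θ − e = 11.066922 − 19 = -7.933078
x = r cos θ + √(L² − h²) = -56.934377 + 236.867191 = 179.932815

179.9328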